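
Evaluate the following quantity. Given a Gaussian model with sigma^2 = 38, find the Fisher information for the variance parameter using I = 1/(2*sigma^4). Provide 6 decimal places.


Fisher information for variance: I(sigma^2) = 1/(2*sigma^4).
sigma^2 = 38, so sigma^4 = 1444.
I = 1/(2*1444) = 1/2888 = 0.000346

0.000346


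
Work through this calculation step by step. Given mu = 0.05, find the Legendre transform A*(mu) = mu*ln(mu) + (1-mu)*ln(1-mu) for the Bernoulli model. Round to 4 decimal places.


Legendre transform for Bernoulli:
A*(mu) = mu*log(mu) + (1-mu)*log(1-mu).
mu = 0.05, 1-mu = 0.95.
mu*log(mu) = 0.05*log(0.05) = -0.149787.
(1-mu)*log(1-mu) = 0.95*log(0.95) = -0.048729.
A* = -0.149787 + -0.048729 = -0.1985

-0.1985


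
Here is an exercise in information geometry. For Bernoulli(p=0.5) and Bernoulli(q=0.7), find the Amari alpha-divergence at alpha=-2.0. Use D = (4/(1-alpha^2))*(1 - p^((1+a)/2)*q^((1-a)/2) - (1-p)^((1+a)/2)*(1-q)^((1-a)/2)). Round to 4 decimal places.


Amari alpha-divergence:
D = (4/(1-alpha^2))*(1 - p^((1+a)/2)*q^((1-a)/2) - (1-p)^((1+a)/2)*(1-q)^((1-a)/2)).
alpha = -2.0, p = 0.5, q = 0.7.
e1 = (1+alpha)/2 = -0.5, e2 = (1-alpha)/2 = 1.5.
t1 = p^e1 * q^e2 = 0.5^-0.5 * 0.7^1.5 = 0.828251.
t2 = (1-p)^e1 * (1-q)^e2 = 0.5^-0.5 * 0.3^1.5 = 0.232379.
4/(1-alpha^2) = -1.333333.
D = -1.333333*(1 - 0.828251 - 0.232379) = 0.0808

0.0808


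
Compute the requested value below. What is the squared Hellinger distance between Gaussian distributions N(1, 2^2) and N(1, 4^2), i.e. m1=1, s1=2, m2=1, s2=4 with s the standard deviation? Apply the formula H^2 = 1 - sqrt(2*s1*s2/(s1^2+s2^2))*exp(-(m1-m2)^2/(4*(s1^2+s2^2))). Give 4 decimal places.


Squared Hellinger distance for Gaussians:
H^2 = 1 - sqrt(2*s1*s2/(s1^2+s2^2)) * exp(-(m1-m2)^2/(4*(s1^2+s2^2))).
s1^2 = 4, s2^2 = 16, s1^2+s2^2 = 20.
sqrt(2*2*4/(20)) = 0.894427.
(m1-m2)^2 = (0)^2 = 0.
exp(-0/(4*20)) = exp(0.0) = 1.0.
H^2 = 1 - 0.894427*1.0 = 0.1056

0.1056


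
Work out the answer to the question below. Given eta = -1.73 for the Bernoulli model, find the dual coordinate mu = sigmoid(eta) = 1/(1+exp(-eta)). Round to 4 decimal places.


Dual coordinate (expectation parameter) for Bernoulli:
mu = 1/(1+exp(-eta)).
eta = -1.73.
exp(-eta) = exp(1.73) = 5.640654.
mu = 1/(1+5.640654) = 0.1506

0.1506


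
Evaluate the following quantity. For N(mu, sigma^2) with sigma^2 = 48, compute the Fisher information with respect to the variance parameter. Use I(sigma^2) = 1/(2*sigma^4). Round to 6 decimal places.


Fisher information for variance: I(sigma^2) = 1/(2*sigma^4).
sigma^2 = 48, so sigma^4 = 2304.
I = 1/(2*2304) = 1/4608 = 0.000217

0.000217


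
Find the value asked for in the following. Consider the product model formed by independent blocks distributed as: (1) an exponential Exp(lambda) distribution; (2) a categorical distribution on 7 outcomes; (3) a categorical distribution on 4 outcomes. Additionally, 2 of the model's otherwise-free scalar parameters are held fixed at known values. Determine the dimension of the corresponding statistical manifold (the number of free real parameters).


The dimension of a statistical manifold equals the number of free
(independent) real parameters of the model. For a product of independent
blocks the parameter counts add.
- exponential (lambda): 1.
- categorical on 7 outcomes (probabilities sum to 1): 7-1 = 6.
- categorical on 4 outcomes (probabilities sum to 1): 4-1 = 3.
Total = 1 + 6 + 3 = 10.
2 parameter(s) fixed at known values: 10 - 2 = 8.
Dimension = 8

8


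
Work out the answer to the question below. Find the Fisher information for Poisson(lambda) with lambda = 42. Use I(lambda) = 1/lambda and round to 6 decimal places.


Fisher information for Poisson: I(lambda) = 1/lambda.
lambda = 42.
I(lambda) = 1/42 = 0.023810

0.023810


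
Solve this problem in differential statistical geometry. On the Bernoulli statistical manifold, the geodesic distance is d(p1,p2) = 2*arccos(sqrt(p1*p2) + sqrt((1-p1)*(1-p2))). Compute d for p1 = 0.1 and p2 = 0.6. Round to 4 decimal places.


Geodesic distance on Bernoulli manifold:
d(p1,p2) = 2*arccos(sqrt(p1*p2) + sqrt((1-p1)*(1-p2))).
sqrt(p1*p2) = sqrt(0.1*0.6) = 0.244949.
sqrt((1-p1)*(1-p2)) = sqrt(0.9*0.4) = 0.6.
arg = 0.244949 + 0.6 = 0.844949.
d = 2*arccos(0.844949) = 1.1287

1.1287


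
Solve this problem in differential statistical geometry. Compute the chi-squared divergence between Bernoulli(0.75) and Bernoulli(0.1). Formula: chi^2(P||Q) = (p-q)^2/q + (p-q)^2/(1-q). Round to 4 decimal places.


Chi-squared divergence between Bernoulli distributions:
chi^2 = (p-q)^2/q + (p-q)^2/(1-q).
p = 0.75, q = 0.1, p-q = 0.65.
(p-q)^2 = 0.4225.
term1 = 0.4225/0.1 = 4.225.
term2 = 0.4225/0.9 = 0.469444.
chi^2 = 4.225 + 0.469444 = 4.6944

4.6944


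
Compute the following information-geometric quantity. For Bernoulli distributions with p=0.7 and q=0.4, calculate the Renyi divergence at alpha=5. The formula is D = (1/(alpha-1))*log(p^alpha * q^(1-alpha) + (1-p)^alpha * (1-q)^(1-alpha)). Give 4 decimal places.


Renyi divergence of order alpha between Bernoulli distributions:
D = (1/(alpha-1))*log(p^alpha * q^(1-alpha) + (1-p)^alpha * (1-q)^(1-alpha)).
alpha = 5, p = 0.7, q = 0.4.
p^alpha * q^(1-alpha) = 0.7^5 * 0.4^-4 = 6.565234.
(1-p)^alpha * (1-q)^(1-alpha) = 0.3^5 * 0.6^-4 = 0.01875.
sum = 6.565234 + 0.01875 = 6.583984.
D = (1/4)*log(6.583984) = 0.4712

0.4712


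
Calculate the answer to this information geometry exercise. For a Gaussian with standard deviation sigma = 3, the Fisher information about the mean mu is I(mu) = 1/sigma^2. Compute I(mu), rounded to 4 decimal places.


The Fisher information for the mean of a normal distribution is I(mu) = 1/sigma^2.
sigma = 3, so sigma^2 = 9.
I(mu) = 1/9 = 0.1111

0.1111


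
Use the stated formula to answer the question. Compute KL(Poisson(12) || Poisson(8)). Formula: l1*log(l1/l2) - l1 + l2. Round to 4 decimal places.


KL divergence for Poisson:
KL = l1*log(l1/l2) - l1 + l2.
l1 = 12, l2 = 8.
log(12/8) = 0.405465.
l1*log(l1/l2) = 12 * 0.405465 = 4.865581.
KL = 4.865581 - 12 + 8 = 0.8656

0.8656


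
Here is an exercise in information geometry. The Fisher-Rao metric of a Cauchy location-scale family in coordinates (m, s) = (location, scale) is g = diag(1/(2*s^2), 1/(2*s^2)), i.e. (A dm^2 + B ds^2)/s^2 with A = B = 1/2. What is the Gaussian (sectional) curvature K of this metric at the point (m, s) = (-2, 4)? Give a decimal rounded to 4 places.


The metric has the form g = (A dm^2 + B ds^2)/s^2 with A = 1/2, B = 1/2.
Substitute u = sqrt(A/B)*m: g = B*(du^2 + ds^2)/s^2, i.e. B times the
Poincare upper half-plane metric, which has constant Gaussian curvature -1.
Scaling a 2D metric by a constant c divides the Gaussian curvature by c,
so K = -1/B = -1/(1/2) = -2.0000 everywhere (the point (m, s) = (-2, 4) is irrelevant:
the curvature is constant).
The requested Gaussian curvature is K = -2.0000.

-2.0000


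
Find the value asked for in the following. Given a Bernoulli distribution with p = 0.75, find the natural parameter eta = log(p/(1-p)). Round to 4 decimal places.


Natural parameter for Bernoulli: eta = log(p/(1-p)).
p = 0.75, 1-p = 0.25.
p/(1-p) = 3.0.
eta = log(3.0) = 1.0986

1.0986


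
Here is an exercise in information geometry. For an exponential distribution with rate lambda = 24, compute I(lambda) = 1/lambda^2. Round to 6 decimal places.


Fisher information for exponential: I(lambda) = 1/lambda^2.
lambda = 24, lambda^2 = 576.
I = 1/576 = 0.001736

0.001736


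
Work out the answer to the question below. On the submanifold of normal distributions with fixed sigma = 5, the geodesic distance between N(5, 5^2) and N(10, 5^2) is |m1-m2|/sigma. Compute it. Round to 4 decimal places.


On the fixed-variance normal subfamily, geodesic distance = |m1-m2|/sigma.
|5 - 10| = 5.
sigma = 5.
d = 5/5 = 1.0000

1.0000


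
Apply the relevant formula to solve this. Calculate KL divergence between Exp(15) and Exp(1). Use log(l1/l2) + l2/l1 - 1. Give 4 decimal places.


KL divergence for exponential family:
KL = log(l1/l2) + l2/l1 - 1.
log(15/1) = 2.70805.
1/15 = 0.066667.
KL = 2.70805 + 0.066667 - 1 = 1.7747

1.7747


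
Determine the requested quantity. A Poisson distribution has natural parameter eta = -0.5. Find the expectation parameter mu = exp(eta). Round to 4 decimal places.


Expectation parameter for Poisson exponential family:
mu = exp(eta).
eta = -0.5.
mu = exp(-0.5) = 0.6065

0.6065


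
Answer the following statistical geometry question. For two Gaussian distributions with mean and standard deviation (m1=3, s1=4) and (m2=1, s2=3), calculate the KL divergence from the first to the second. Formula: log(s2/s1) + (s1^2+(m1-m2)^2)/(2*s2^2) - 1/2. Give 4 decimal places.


KL divergence between normal distributions:
KL = log(s2/s1) + (s1^2 + (m1-m2)^2)/(2*s2^2) - 1/2.
log(3/4) = -0.287682.
(4^2 + (3-1)^2)/(2*3^2) = (16 + 4)/18 = 1.111111.
KL = -0.287682 + 1.111111 - 0.5 = 0.3234

0.3234


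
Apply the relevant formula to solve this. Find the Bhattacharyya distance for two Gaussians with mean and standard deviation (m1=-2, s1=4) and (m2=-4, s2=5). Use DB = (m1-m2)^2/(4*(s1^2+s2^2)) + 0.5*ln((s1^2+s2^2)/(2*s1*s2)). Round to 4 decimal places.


Bhattacharyya distance between two Gaussians:
DB = (m1-m2)^2/(4*(s1^2+s2^2)) + (1/2)*ln((s1^2+s2^2)/(2*s1*s2)).
(m1-m2)^2 = (2)^2 = 4.
s1^2+s2^2 = 16 + 25 = 41.
term1 = 4/164 = 0.02439.
term2 = 0.5*ln(41/40.0) = 0.012346.
DB = 0.02439 + 0.012346 = 0.0367

0.0367


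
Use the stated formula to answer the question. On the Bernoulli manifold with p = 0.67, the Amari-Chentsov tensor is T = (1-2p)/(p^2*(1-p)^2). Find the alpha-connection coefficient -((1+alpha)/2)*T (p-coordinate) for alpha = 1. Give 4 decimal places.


Skewness (Amari-Chentsov) tensor: T = (1-2p)/(p^2*(1-p)^2).
p = 0.67, 1-2p = -0.34, p^2 = 0.4489, (1-p)^2 = 0.1089.
T = -0.34/(0.4489 * 0.1089) = -6.955069.
In the p-coordinate, Gamma^(alpha) = Gamma^(0) - (alpha/2)*T with Gamma^(0) = (1/2)*g'(p) = -T/2,
so Gamma^(alpha) = -((1+alpha)/2)*T.
alpha = 1, -(1+alpha)/2 = -1.0.
Gamma = -1.0 * -6.955069 = 6.9551

6.9551


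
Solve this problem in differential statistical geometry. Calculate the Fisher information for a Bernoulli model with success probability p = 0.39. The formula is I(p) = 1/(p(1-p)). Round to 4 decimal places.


For Bernoulli(p), Fisher information is I(p) = 1/(p*(1-p)).
p = 0.39, 1-p = 0.61.
p*(1-p) = 0.2379.
I(p) = 1/0.2379 = 4.2034

4.2034


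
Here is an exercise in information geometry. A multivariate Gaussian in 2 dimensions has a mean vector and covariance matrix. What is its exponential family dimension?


Exponential family dimension calculation:
For 2-dim MVN: mean has 2 params, covariance has 2*3/2 = 3 unique entries.
Total dim = 2 + 3 = 5.

5


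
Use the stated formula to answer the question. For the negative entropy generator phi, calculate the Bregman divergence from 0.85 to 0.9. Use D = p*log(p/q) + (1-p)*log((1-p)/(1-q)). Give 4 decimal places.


Bregman divergence with negative entropy generator:
D = p*log(p/q) + (1-p)*log((1-p)/(1-q)).
p = 0.85, q = 0.9.
p*log(p/q) = 0.85*log(0.85/0.9) = -0.048585.
(1-p)*log((1-p)/(1-q)) = 0.15*log(0.15/0.1) = 0.06082.
D = -0.048585 + 0.06082 = 0.0122

0.0122


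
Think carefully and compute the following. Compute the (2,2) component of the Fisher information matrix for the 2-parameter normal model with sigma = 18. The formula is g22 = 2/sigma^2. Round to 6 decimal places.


For the 2-parameter normal family, the Fisher metric has:
  g11 = 1/sigma^2, g22 = 2/sigma^2.
sigma = 18, sigma^2 = 324.
g22 = 0.006173

0.006173


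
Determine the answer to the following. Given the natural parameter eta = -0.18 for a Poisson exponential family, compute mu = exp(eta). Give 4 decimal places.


Expectation parameter for Poisson exponential family:
mu = exp(eta).
eta = -0.18.
mu = exp(-0.18) = 0.8353

0.8353


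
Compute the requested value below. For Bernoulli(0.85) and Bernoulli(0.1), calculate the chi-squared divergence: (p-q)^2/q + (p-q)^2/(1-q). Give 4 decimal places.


Chi-squared divergence between Bernoulli distributions:
chi^2 = (p-q)^2/q + (p-q)^2/(1-q).
p = 0.85, q = 0.1, p-q = 0.75.
(p-q)^2 = 0.5625.
term1 = 0.5625/0.1 = 5.625.
term2 = 0.5625/0.9 = 0.625.
chi^2 = 5.625 + 0.625 = 6.2500

6.2500


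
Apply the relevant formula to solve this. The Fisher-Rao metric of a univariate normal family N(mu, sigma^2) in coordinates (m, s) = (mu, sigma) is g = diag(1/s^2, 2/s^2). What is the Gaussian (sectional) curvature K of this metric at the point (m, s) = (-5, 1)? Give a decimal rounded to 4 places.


The metric has the form g = (A dm^2 + B ds^2)/s^2 with A = 1, B = 2.
Substitute u = sqrt(A/B)*m: g = B*(du^2 + ds^2)/s^2, i.e. B times the
Poincare upper half-plane metric, which has constant Gaussian curvature -1.
Scaling a 2D metric by a constant c divides the Gaussian curvature by c,
so K = -1/B = -1/(2) = -0.5000 everywhere (the point (m, s) = (-5, 1) is irrelevant:
the curvature is constant).
The requested Gaussian curvature is K = -0.5000.

-0.5000


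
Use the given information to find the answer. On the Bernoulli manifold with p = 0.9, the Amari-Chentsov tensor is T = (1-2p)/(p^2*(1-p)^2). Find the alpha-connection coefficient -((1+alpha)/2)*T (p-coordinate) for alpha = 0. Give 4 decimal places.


Skewness (Amari-Chentsov) tensor: T = (1-2p)/(p^2*(1-p)^2).
p = 0.9, 1-2p = -0.8, p^2 = 0.81, (1-p)^2 = 0.01.
T = -0.8/(0.81 * 0.01) = -98.765432.
In the p-coordinate, Gamma^(alpha) = Gamma^(0) - (alpha/2)*T with Gamma^(0) = (1/2)*g'(p) = -T/2,
so Gamma^(alpha) = -((1+alpha)/2)*T.
alpha = 0, -(1+alpha)/2 = -0.5.
Gamma = -0.5 * -98.765432 = 49.3827

49.3827


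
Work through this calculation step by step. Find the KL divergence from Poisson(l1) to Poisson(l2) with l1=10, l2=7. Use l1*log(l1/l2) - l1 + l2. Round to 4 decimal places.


KL divergence for Poisson:
KL = l1*log(l1/l2) - l1 + l2.
l1 = 10, l2 = 7.
log(10/7) = 0.356675.
l1*log(l1/l2) = 10 * 0.356675 = 3.566749.
KL = 3.566749 - 10 + 7 = 0.5667

0.5667


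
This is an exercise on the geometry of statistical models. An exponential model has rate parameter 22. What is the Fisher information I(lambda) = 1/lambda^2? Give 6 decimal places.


Fisher information for exponential: I(lambda) = 1/lambda^2.
lambda = 22, lambda^2 = 484.
I = 1/484 = 0.002066

0.002066


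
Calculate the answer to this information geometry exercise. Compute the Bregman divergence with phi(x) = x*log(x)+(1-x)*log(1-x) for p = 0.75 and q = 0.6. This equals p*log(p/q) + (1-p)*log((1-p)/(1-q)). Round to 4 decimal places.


Bregman divergence with negative entropy generator:
D = p*log(p/q) + (1-p)*log((1-p)/(1-q)).
p = 0.75, q = 0.6.
p*log(p/q) = 0.75*log(0.75/0.6) = 0.167358.
(1-p)*log((1-p)/(1-q)) = 0.25*log(0.25/0.4) = -0.117501.
D = 0.167358 + -0.117501 = 0.0499

0.0499


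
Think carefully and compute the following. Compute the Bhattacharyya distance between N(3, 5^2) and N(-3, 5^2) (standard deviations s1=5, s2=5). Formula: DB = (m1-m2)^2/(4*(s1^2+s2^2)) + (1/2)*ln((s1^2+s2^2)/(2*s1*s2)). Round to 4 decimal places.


Bhattacharyya distance between two Gaussians:
DB = (m1-m2)^2/(4*(s1^2+s2^2)) + (1/2)*ln((s1^2+s2^2)/(2*s1*s2)).
(m1-m2)^2 = (6)^2 = 36.
s1^2+s2^2 = 25 + 25 = 50.
term1 = 36/200 = 0.18.
term2 = 0.5*ln(50/50.0) = 0.0.
DB = 0.18 + 0.0 = 0.1800

0.1800


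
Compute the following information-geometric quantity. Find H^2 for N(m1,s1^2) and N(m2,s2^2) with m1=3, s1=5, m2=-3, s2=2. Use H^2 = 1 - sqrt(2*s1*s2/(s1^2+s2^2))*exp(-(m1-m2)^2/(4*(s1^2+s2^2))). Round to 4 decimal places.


Squared Hellinger distance for Gaussians:
H^2 = 1 - sqrt(2*s1*s2/(s1^2+s2^2)) * exp(-(m1-m2)^2/(4*(s1^2+s2^2))).
s1^2 = 25, s2^2 = 4, s1^2+s2^2 = 29.
sqrt(2*5*2/(29)) = 0.830455.
(m1-m2)^2 = (6)^2 = 36.
exp(-36/(4*29)) = exp(-0.310345) = 0.733194.
H^2 = 1 - 0.830455*0.733194 = 0.3911

0.3911


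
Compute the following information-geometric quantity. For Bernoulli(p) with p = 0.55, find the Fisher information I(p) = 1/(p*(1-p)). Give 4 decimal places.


For Bernoulli(p), Fisher information is I(p) = 1/(p*(1-p)).
p = 0.55, 1-p = 0.45.
p*(1-p) = 0.2475.
I(p) = 1/0.2475 = 4.0404

4.0404


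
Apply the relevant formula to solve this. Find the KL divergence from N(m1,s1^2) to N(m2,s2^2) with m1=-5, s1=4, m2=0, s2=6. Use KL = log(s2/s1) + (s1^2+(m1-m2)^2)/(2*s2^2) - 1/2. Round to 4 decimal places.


KL divergence between normal distributions:
KL = log(s2/s1) + (s1^2 + (m1-m2)^2)/(2*s2^2) - 1/2.
log(6/4) = 0.405465.
(4^2 + (-5-0)^2)/(2*6^2) = (16 + 25)/72 = 0.569444.
KL = 0.405465 + 0.569444 - 0.5 = 0.4749

0.4749


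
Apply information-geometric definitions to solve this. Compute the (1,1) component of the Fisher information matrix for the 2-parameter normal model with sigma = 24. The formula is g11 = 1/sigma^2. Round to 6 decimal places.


For the 2-parameter normal family, the Fisher metric has:
  g11 = 1/sigma^2, g22 = 2/sigma^2.
sigma = 24, sigma^2 = 576.
g11 = 0.001736

0.001736


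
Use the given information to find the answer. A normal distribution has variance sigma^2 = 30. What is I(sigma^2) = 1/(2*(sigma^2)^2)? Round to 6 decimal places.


Fisher information for variance: I(sigma^2) = 1/(2*sigma^4).
sigma^2 = 30, so sigma^4 = 900.
I = 1/(2*900) = 1/1800 = 0.000556

0.000556


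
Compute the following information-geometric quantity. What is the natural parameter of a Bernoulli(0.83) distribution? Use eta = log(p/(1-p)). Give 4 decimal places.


Natural parameter for Bernoulli: eta = log(p/(1-p)).
p = 0.83, 1-p = 0.17.
p/(1-p) = 4.882353.
eta = log(4.882353) = 1.5856

1.5856


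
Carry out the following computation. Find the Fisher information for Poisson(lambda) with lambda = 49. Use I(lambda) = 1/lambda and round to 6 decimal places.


Fisher information for Poisson: I(lambda) = 1/lambda.
lambda = 49.
I(lambda) = 1/49 = 0.020408

0.020408


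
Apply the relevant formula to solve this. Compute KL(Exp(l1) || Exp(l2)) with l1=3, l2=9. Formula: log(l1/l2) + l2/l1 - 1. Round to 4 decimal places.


KL divergence for exponential family:
KL = log(l1/l2) + l2/l1 - 1.
log(3/9) = -1.098612.
9/3 = 3.0.
KL = -1.098612 + 3.0 - 1 = 0.9014

0.9014


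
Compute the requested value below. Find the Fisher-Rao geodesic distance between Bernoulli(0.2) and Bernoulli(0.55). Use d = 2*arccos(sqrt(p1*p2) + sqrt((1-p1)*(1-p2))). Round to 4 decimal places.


Geodesic distance on Bernoulli manifold:
d(p1,p2) = 2*arccos(sqrt(p1*p2) + sqrt((1-p1)*(1-p2))).
sqrt(p1*p2) = sqrt(0.2*0.55) = 0.331662.
sqrt((1-p1)*(1-p2)) = sqrt(0.8*0.45) = 0.6.
arg = 0.331662 + 0.6 = 0.931662.
d = 2*arccos(0.931662) = 0.7437

0.7437


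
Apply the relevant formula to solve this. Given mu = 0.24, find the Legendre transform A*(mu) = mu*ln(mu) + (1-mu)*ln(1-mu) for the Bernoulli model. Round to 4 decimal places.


Legendre transform for Bernoulli:
A*(mu) = mu*log(mu) + (1-mu)*log(1-mu).
mu = 0.24, 1-mu = 0.76.
mu*log(mu) = 0.24*log(0.24) = -0.342508.
(1-mu)*log(1-mu) = 0.76*log(0.76) = -0.208572.
A* = -0.342508 + -0.208572 = -0.5511

-0.5511


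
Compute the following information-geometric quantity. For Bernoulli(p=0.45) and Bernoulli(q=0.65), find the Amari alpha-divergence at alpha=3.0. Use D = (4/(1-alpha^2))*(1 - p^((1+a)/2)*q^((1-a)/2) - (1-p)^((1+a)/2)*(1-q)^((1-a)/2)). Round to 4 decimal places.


Amari alpha-divergence:
D = (4/(1-alpha^2))*(1 - p^((1+a)/2)*q^((1-a)/2) - (1-p)^((1+a)/2)*(1-q)^((1-a)/2)).
alpha = 3.0, p = 0.45, q = 0.65.
e1 = (1+alpha)/2 = 2.0, e2 = (1-alpha)/2 = -1.0.
t1 = p^e1 * q^e2 = 0.45^2.0 * 0.65^-1.0 = 0.311538.
t2 = (1-p)^e1 * (1-q)^e2 = 0.55^2.0 * 0.35^-1.0 = 0.864286.
4/(1-alpha^2) = -0.5.
D = -0.5*(1 - 0.311538 - 0.864286) = 0.0879

0.0879


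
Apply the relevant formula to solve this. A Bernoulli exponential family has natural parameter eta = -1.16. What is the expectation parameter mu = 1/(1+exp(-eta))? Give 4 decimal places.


Dual coordinate (expectation parameter) for Bernoulli:
mu = 1/(1+exp(-eta)).
eta = -1.16.
exp(-eta) = exp(1.16) = 3.189933.
mu = 1/(1+3.189933) = 0.2387

0.2387


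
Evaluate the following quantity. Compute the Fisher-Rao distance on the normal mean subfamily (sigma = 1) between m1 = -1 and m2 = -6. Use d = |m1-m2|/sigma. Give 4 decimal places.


On the fixed-variance normal subfamily, geodesic distance = |m1-m2|/sigma.
|-1 - -6| = 5.
sigma = 1.
d = 5/1 = 5.0000

5.0000


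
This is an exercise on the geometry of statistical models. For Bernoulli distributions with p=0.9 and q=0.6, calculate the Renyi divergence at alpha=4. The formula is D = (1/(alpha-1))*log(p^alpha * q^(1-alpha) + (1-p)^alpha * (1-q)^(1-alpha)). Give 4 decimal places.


Renyi divergence of order alpha between Bernoulli distributions:
D = (1/(alpha-1))*log(p^alpha * q^(1-alpha) + (1-p)^alpha * (1-q)^(1-alpha)).
alpha = 4, p = 0.9, q = 0.6.
p^alpha * q^(1-alpha) = 0.9^4 * 0.6^-3 = 3.0375.
(1-p)^alpha * (1-q)^(1-alpha) = 0.1^4 * 0.4^-3 = 0.001562.
sum = 3.0375 + 0.001562 = 3.039062.
D = (1/3)*log(3.039062) = 0.3705

0.3705


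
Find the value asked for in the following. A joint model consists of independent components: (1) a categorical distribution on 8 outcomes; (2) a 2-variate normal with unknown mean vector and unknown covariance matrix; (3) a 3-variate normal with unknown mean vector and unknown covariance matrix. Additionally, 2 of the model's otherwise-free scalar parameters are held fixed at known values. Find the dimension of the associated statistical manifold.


The dimension of a statistical manifold equals the number of free
(independent) real parameters of the model. For a product of independent
blocks the parameter counts add.
- categorical on 8 outcomes (probabilities sum to 1): 8-1 = 7.
- 2-variate normal: 2 (mean) + 2*3/2 = 3 (symmetric covariance) = 5.
- 3-variate normal: 3 (mean) + 3*4/2 = 6 (symmetric covariance) = 9.
Total = 7 + 5 + 9 = 21.
2 parameter(s) fixed at known values: 21 - 2 = 19.
Dimension = 19

19


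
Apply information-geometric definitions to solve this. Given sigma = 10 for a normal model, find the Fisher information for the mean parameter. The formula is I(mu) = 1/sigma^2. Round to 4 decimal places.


The Fisher information for the mean of a normal distribution is I(mu) = 1/sigma^2.
sigma = 10, so sigma^2 = 100.
I(mu) = 1/100 = 0.0100

0.0100


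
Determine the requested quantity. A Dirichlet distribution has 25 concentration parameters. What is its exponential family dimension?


Exponential family dimension calculation:
Dirichlet with 25 components has 25 natural parameters.

25


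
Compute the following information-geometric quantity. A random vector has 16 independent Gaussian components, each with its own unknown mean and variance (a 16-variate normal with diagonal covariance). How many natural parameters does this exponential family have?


Exponential family dimension calculation:
Each univariate normal has two natural parameters (mu/sigma^2 and -1/(2 sigma^2)).
With 16 independent components, dim = 2 * 16 = 32.

32


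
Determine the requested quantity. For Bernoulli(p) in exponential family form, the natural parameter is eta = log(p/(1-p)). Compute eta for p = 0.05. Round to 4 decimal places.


Natural parameter for Bernoulli: eta = log(p/(1-p)).
p = 0.05, 1-p = 0.95.
p/(1-p) = 0.052632.
eta = log(0.052632) = -2.9444

-2.9444


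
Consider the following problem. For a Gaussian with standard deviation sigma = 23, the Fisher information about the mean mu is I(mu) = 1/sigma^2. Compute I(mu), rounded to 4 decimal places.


The Fisher information for the mean of a normal distribution is I(mu) = 1/sigma^2.
sigma = 23, so sigma^2 = 529.
I(mu) = 1/529 = 0.0019

0.0019


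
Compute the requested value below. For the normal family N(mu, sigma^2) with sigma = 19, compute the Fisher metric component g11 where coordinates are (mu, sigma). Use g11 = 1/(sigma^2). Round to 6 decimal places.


For the 2-parameter normal family, the Fisher metric has:
  g11 = 1/sigma^2, g22 = 2/sigma^2.
sigma = 19, sigma^2 = 361.
g11 = 0.002770

0.002770


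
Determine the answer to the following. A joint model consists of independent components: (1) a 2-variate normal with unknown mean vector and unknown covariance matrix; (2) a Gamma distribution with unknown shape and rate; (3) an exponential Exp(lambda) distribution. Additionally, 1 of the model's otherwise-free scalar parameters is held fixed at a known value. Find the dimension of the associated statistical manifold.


The dimension of a statistical manifold equals the number of free
(independent) real parameters of the model. For a product of independent
blocks the parameter counts add.
- 2-variate normal: 2 (mean) + 2*3/2 = 3 (symmetric covariance) = 5.
- Gamma (shape, rate): 2.
- exponential (lambda): 1.
Total = 5 + 2 + 1 = 8.
1 parameter(s) fixed at known values: 8 - 1 = 7.
Dimension = 7

7


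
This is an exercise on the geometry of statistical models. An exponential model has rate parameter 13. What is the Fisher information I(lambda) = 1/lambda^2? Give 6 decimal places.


Fisher information for exponential: I(lambda) = 1/lambda^2.
lambda = 13, lambda^2 = 169.
I = 1/169 = 0.005917

0.005917


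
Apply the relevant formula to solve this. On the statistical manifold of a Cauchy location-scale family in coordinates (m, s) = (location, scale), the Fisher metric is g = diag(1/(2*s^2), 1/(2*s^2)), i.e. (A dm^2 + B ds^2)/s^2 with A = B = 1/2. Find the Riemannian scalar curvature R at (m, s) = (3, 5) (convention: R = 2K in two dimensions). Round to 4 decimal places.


The metric has the form g = (A dm^2 + B ds^2)/s^2 with A = 1/2, B = 1/2.
Substitute u = sqrt(A/B)*m: g = B*(du^2 + ds^2)/s^2, i.e. B times the
Poincare upper half-plane metric, which has constant Gaussian curvature -1.
Scaling a 2D metric by a constant c divides the Gaussian curvature by c,
so K = -1/B = -1/(1/2) = -2.0000 everywhere (the point (m, s) = (3, 5) is irrelevant:
the curvature is constant).
Scalar curvature in dimension 2: R = 2K = -2/(1/2) = -4.0000.

-4.0000


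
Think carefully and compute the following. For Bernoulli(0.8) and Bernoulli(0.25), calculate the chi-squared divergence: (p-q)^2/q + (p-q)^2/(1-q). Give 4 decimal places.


Chi-squared divergence between Bernoulli distributions:
chi^2 = (p-q)^2/q + (p-q)^2/(1-q).
p = 0.8, q = 0.25, p-q = 0.55.
(p-q)^2 = 0.3025.
term1 = 0.3025/0.25 = 1.21.
term2 = 0.3025/0.75 = 0.403333.
chi^2 = 1.21 + 0.403333 = 1.6133

1.6133


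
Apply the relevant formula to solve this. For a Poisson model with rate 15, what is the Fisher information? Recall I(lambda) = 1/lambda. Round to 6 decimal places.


Fisher information for Poisson: I(lambda) = 1/lambda.
lambda = 15.
I(lambda) = 1/15 = 0.066667

0.066667


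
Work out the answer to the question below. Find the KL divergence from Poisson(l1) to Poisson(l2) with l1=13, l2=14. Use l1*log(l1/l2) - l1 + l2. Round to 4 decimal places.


KL divergence for Poisson:
KL = l1*log(l1/l2) - l1 + l2.
l1 = 13, l2 = 14.
log(13/14) = -0.074108.
l1*log(l1/l2) = 13 * -0.074108 = -0.963404.
KL = -0.963404 - 13 + 14 = 0.0366

0.0366


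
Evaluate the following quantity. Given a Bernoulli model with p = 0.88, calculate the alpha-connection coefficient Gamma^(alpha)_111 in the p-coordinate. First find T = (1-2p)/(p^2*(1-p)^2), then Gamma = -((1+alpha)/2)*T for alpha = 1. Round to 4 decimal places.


Skewness (Amari-Chentsov) tensor: T = (1-2p)/(p^2*(1-p)^2).
p = 0.88, 1-2p = -0.76, p^2 = 0.7744, (1-p)^2 = 0.0144.
T = -0.76/(0.7744 * 0.0144) = -68.153122.
In the p-coordinate, Gamma^(alpha) = Gamma^(0) - (alpha/2)*T with Gamma^(0) = (1/2)*g'(p) = -T/2,
so Gamma^(alpha) = -((1+alpha)/2)*T.
alpha = 1, -(1+alpha)/2 = -1.0.
Gamma = -1.0 * -68.153122 = 68.1531

68.1531


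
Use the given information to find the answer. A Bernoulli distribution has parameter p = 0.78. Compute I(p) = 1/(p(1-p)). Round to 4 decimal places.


For Bernoulli(p), Fisher information is I(p) = 1/(p*(1-p)).
p = 0.78, 1-p = 0.22.
p*(1-p) = 0.1716.
I(p) = 1/0.1716 = 5.8275

5.8275


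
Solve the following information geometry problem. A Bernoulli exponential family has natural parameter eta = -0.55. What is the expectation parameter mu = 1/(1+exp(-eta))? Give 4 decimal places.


Dual coordinate (expectation parameter) for Bernoulli:
mu = 1/(1+exp(-eta)).
eta = -0.55.
exp(-eta) = exp(0.55) = 1.733253.
mu = 1/(1+1.733253) = 0.3659

0.3659


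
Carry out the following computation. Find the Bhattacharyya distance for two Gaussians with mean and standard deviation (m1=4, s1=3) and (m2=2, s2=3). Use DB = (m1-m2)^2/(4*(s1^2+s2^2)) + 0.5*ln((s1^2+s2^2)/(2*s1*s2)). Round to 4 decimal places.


Bhattacharyya distance between two Gaussians:
DB = (m1-m2)^2/(4*(s1^2+s2^2)) + (1/2)*ln((s1^2+s2^2)/(2*s1*s2)).
(m1-m2)^2 = (2)^2 = 4.
s1^2+s2^2 = 9 + 9 = 18.
term1 = 4/72 = 0.055556.
term2 = 0.5*ln(18/18.0) = 0.0.
DB = 0.055556 + 0.0 = 0.0556

0.0556


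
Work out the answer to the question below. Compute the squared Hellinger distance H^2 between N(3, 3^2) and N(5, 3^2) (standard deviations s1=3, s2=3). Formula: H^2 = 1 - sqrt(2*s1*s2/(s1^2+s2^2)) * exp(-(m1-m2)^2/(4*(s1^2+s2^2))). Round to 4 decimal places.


Squared Hellinger distance for Gaussians:
H^2 = 1 - sqrt(2*s1*s2/(s1^2+s2^2)) * exp(-(m1-m2)^2/(4*(s1^2+s2^2))).
s1^2 = 9, s2^2 = 9, s1^2+s2^2 = 18.
sqrt(2*3*3/(18)) = 1.0.
(m1-m2)^2 = (-2)^2 = 4.
exp(-4/(4*18)) = exp(-0.055556) = 0.945959.
H^2 = 1 - 1.0*0.945959 = 0.0540

0.0540


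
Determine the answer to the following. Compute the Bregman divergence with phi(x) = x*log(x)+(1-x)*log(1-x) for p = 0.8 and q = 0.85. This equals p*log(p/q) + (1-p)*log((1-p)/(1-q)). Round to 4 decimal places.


Bregman divergence with negative entropy generator:
D = p*log(p/q) + (1-p)*log((1-p)/(1-q)).
p = 0.8, q = 0.85.
p*log(p/q) = 0.8*log(0.8/0.85) = -0.0485.
(1-p)*log((1-p)/(1-q)) = 0.2*log(0.2/0.15) = 0.057536.
D = -0.0485 + 0.057536 = 0.0090

0.0090


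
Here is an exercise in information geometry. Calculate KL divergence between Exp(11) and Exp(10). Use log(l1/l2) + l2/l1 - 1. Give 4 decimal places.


KL divergence for exponential family:
KL = log(l1/l2) + l2/l1 - 1.
log(11/10) = 0.09531.
10/11 = 0.909091.
KL = 0.09531 + 0.909091 - 1 = 0.0044

0.0044


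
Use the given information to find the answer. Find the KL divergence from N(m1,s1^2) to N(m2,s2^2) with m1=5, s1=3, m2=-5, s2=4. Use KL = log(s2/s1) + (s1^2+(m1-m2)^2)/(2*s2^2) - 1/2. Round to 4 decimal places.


KL divergence between normal distributions:
KL = log(s2/s1) + (s1^2 + (m1-m2)^2)/(2*s2^2) - 1/2.
log(4/3) = 0.287682.
(3^2 + (5--5)^2)/(2*4^2) = (9 + 100)/32 = 3.40625.
KL = 0.287682 + 3.40625 - 0.5 = 3.1939

3.1939


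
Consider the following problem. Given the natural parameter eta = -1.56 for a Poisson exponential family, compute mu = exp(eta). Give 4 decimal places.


Expectation parameter for Poisson exponential family:
mu = exp(eta).
eta = -1.56.
mu = exp(-1.56) = 0.2101

0.2101


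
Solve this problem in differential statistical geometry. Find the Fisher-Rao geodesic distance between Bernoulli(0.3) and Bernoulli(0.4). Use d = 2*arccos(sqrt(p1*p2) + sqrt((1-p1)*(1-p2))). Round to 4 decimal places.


Geodesic distance on Bernoulli manifold:
d(p1,p2) = 2*arccos(sqrt(p1*p2) + sqrt((1-p1)*(1-p2))).
sqrt(p1*p2) = sqrt(0.3*0.4) = 0.34641.
sqrt((1-p1)*(1-p2)) = sqrt(0.7*0.6) = 0.648074.
arg = 0.34641 + 0.648074 = 0.994484.
d = 2*arccos(0.994484) = 0.2102

0.2102


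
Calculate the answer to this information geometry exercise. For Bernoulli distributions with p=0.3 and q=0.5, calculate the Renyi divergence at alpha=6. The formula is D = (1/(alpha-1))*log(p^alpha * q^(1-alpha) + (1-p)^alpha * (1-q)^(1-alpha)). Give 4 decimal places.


Renyi divergence of order alpha between Bernoulli distributions:
D = (1/(alpha-1))*log(p^alpha * q^(1-alpha) + (1-p)^alpha * (1-q)^(1-alpha)).
alpha = 6, p = 0.3, q = 0.5.
p^alpha * q^(1-alpha) = 0.3^6 * 0.5^-5 = 0.023328.
(1-p)^alpha * (1-q)^(1-alpha) = 0.7^6 * 0.5^-5 = 3.764768.
sum = 0.023328 + 3.764768 = 3.788096.
D = (1/5)*log(3.788096) = 0.2664

0.2664


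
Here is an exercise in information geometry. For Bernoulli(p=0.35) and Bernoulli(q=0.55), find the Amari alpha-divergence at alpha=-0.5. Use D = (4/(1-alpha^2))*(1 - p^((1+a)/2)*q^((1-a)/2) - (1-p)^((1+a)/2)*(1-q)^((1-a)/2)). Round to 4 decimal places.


Amari alpha-divergence:
D = (4/(1-alpha^2))*(1 - p^((1+a)/2)*q^((1-a)/2) - (1-p)^((1+a)/2)*(1-q)^((1-a)/2)).
alpha = -0.5, p = 0.35, q = 0.55.
e1 = (1+alpha)/2 = 0.25, e2 = (1-alpha)/2 = 0.75.
t1 = p^e1 * q^e2 = 0.35^0.25 * 0.55^0.75 = 0.491235.
t2 = (1-p)^e1 * (1-q)^e2 = 0.65^0.25 * 0.45^0.75 = 0.49333.
4/(1-alpha^2) = 5.333333.
D = 5.333333*(1 - 0.491235 - 0.49333) = 0.0823

0.0823


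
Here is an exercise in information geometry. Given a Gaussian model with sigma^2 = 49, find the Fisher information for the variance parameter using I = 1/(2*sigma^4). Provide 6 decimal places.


Fisher information for variance: I(sigma^2) = 1/(2*sigma^4).
sigma^2 = 49, so sigma^4 = 2401.
I = 1/(2*2401) = 1/4802 = 0.000208

0.000208


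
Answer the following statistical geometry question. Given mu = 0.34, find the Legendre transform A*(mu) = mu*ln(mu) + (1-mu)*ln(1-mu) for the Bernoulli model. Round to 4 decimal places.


Legendre transform for Bernoulli:
A*(mu) = mu*log(mu) + (1-mu)*log(1-mu).
mu = 0.34, 1-mu = 0.66.
mu*log(mu) = 0.34*log(0.34) = -0.366795.
(1-mu)*log(1-mu) = 0.66*log(0.66) = -0.27424.
A* = -0.366795 + -0.27424 = -0.6410

-0.6410


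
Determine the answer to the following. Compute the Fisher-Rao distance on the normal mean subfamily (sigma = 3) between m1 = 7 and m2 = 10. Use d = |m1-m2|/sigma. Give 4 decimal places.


On the fixed-variance normal subfamily, geodesic distance = |m1-m2|/sigma.
|7 - 10| = 3.
sigma = 3.
d = 3/3 = 1.0000

1.0000


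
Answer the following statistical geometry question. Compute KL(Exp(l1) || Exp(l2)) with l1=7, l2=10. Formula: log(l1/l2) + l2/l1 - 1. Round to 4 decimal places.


KL divergence for exponential family:
KL = log(l1/l2) + l2/l1 - 1.
log(7/10) = -0.356675.
10/7 = 1.428571.
KL = -0.356675 + 1.428571 - 1 = 0.0719

0.0719


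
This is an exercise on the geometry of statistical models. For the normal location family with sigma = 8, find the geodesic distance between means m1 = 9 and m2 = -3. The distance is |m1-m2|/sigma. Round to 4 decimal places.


On the fixed-variance normal subfamily, geodesic distance = |m1-m2|/sigma.
|9 - -3| = 12.
sigma = 8.
d = 12/8 = 1.5000

1.5000


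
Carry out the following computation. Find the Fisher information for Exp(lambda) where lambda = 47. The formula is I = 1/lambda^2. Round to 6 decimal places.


Fisher information for exponential: I(lambda) = 1/lambda^2.
lambda = 47, lambda^2 = 2209.
I = 1/2209 = 0.000453

0.000453


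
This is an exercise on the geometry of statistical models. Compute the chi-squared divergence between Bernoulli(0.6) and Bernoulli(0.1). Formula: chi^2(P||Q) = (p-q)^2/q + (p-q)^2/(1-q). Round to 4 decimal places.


Chi-squared divergence between Bernoulli distributions:
chi^2 = (p-q)^2/q + (p-q)^2/(1-q).
p = 0.6, q = 0.1, p-q = 0.5.
(p-q)^2 = 0.25.
term1 = 0.25/0.1 = 2.5.
term2 = 0.25/0.9 = 0.277778.
chi^2 = 2.5 + 0.277778 = 2.7778

2.7778


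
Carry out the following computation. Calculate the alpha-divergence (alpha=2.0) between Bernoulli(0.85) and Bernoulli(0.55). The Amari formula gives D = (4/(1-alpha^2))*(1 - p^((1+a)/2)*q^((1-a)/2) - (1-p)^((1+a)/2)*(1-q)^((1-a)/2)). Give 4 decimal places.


Amari alpha-divergence:
D = (4/(1-alpha^2))*(1 - p^((1+a)/2)*q^((1-a)/2) - (1-p)^((1+a)/2)*(1-q)^((1-a)/2)).
alpha = 2.0, p = 0.85, q = 0.55.
e1 = (1+alpha)/2 = 1.5, e2 = (1-alpha)/2 = -0.5.
t1 = p^e1 * q^e2 = 0.85^1.5 * 0.55^-0.5 = 1.056689.
t2 = (1-p)^e1 * (1-q)^e2 = 0.15^1.5 * 0.45^-0.5 = 0.086603.
4/(1-alpha^2) = -1.333333.
D = -1.333333*(1 - 1.056689 - 0.086603) = 0.1911

0.1911


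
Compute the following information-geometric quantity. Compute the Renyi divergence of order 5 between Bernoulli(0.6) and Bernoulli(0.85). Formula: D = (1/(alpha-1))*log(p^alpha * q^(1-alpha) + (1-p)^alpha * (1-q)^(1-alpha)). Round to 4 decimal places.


Renyi divergence of order alpha between Bernoulli distributions:
D = (1/(alpha-1))*log(p^alpha * q^(1-alpha) + (1-p)^alpha * (1-q)^(1-alpha)).
alpha = 5, p = 0.6, q = 0.85.
p^alpha * q^(1-alpha) = 0.6^5 * 0.85^-4 = 0.148964.
(1-p)^alpha * (1-q)^(1-alpha) = 0.4^5 * 0.15^-4 = 20.22716.
sum = 0.148964 + 20.22716 = 20.376124.
D = (1/4)*log(20.376124) = 0.7536

0.7536


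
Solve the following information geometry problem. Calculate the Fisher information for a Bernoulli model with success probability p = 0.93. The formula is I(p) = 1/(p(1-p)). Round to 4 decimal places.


For Bernoulli(p), Fisher information is I(p) = 1/(p*(1-p)).
p = 0.93, 1-p = 0.07.
p*(1-p) = 0.0651.
I(p) = 1/0.0651 = 15.3610

15.3610


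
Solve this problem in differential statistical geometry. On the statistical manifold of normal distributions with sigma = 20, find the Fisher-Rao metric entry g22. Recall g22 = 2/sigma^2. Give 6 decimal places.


For the 2-parameter normal family, the Fisher metric has:
  g11 = 1/sigma^2, g22 = 2/sigma^2.
sigma = 20, sigma^2 = 400.
g22 = 0.005000

0.005000


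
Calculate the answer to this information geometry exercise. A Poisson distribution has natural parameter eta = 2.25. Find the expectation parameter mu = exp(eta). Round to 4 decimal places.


Expectation parameter for Poisson exponential family:
mu = exp(eta).
eta = 2.25.
mu = exp(2.25) = 9.4877

9.4877


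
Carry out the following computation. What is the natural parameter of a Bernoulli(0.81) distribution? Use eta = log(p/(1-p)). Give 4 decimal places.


Natural parameter for Bernoulli: eta = log(p/(1-p)).
p = 0.81, 1-p = 0.19.
p/(1-p) = 4.263158.
eta = log(4.263158) = 1.4500

1.4500


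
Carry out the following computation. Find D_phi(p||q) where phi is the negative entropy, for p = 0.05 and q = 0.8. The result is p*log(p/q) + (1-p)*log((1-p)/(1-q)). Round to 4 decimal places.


Bregman divergence with negative entropy generator:
D = p*log(p/q) + (1-p)*log((1-p)/(1-q)).
p = 0.05, q = 0.8.
p*log(p/q) = 0.05*log(0.05/0.8) = -0.138629.
(1-p)*log((1-p)/(1-q)) = 0.95*log(0.95/0.2) = 1.480237.
D = -0.138629 + 1.480237 = 1.3416

1.3416


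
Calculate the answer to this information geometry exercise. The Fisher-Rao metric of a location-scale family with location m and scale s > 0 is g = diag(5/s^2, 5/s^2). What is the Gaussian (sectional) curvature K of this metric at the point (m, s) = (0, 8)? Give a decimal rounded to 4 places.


The metric has the form g = (A dm^2 + B ds^2)/s^2 with A = 5, B = 5.
Substitute u = sqrt(A/B)*m: g = B*(du^2 + ds^2)/s^2, i.e. B times the
Poincare upper half-plane metric, which has constant Gaussian curvature -1.
Scaling a 2D metric by a constant c divides the Gaussian curvature by c,
so K = -1/B = -1/(5) = -0.2000 everywhere (the point (m, s) = (0, 8) is irrelevant:
the curvature is constant).
The requested Gaussian curvature is K = -0.2000.

-0.2000


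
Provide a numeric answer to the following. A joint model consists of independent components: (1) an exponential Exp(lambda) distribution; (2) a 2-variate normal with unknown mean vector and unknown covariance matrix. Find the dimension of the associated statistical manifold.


The dimension of a statistical manifold equals the number of free
(independent) real parameters of the model. For a product of independent
blocks the parameter counts add.
- exponential (lambda): 1.
- 2-variate normal: 2 (mean) + 2*3/2 = 3 (symmetric covariance) = 5.
Total = 1 + 5 = 6.
Dimension = 6

6


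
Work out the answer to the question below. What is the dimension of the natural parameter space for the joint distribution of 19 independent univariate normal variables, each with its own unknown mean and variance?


Exponential family dimension calculation:
Each univariate normal has two natural parameters (mu/sigma^2 and -1/(2 sigma^2)).
With 19 independent components, dim = 2 * 19 = 38.

38
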